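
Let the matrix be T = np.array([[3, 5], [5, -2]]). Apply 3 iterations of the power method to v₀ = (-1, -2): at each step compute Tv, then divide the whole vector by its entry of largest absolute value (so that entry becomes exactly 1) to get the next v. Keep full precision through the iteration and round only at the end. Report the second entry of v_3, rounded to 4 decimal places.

0.2103

Tv0 = (-13.00000, -1.00000); divide by -13.00000 → v1 = (1.00000, 0.07692)
Tv1 = (3.38462, 4.84615); divide by 4.84615 → v2 = (0.69841, 1.00000)
Tv2 = (7.09524, 1.49206); divide by 7.09524 → v3 = (1.00000, 0.21029)
Requested entry of v3: -94/-447 = 0.2103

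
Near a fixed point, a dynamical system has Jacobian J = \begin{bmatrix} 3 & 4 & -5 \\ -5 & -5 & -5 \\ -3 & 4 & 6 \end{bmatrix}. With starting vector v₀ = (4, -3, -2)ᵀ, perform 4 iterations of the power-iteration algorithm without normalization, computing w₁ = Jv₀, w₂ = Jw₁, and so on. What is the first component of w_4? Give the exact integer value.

12670

w1 = Jv₀ = (10, 5, -36)
w2 = Jw1 = (230, 105, -226)
w3 = Jw2 = (2240, -545, -1626)
w4 = Jw3 = (12670, -345, -18656)
The requested component of w4 is 12670.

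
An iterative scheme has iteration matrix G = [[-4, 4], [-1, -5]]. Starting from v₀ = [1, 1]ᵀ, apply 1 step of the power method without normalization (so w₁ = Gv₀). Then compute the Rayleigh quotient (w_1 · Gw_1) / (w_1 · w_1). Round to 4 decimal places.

w1 = Gv₀ = ((-4)·1 + 4·1; (-1)·1 + (-5)·1) = (0, -6)
Gw1 = (-24, 30)
w1·Gw1 = 0·(-24) + (-6)·30 = -180; w1·w1 = 0·0 + (-6)·(-6) = 36
λ ≈ -180/36 = -5.0000

-5.0000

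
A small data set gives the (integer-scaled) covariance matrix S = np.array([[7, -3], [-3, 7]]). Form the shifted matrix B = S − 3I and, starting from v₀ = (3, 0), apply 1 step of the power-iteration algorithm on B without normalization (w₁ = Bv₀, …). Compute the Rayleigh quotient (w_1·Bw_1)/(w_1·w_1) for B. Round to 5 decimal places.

B = S − 3I has rows (4, -3); (-3, 4)
w1 = Bv₀ = (12, -9)
Bw1 = (75, -72)
w1·Bw1 = 1548; w1·w1 = 225; μ ≈ 1548/225 = 6.88000

6.88000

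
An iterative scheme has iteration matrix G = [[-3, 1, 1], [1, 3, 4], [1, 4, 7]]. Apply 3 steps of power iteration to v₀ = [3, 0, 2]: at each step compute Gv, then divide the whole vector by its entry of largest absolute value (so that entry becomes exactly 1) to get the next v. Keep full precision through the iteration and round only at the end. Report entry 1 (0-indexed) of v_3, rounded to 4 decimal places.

0.6295

Gv0 = (-7.00000, 11.00000, 17.00000); divide by 17.00000 → v1 = (-0.41176, 0.64706, 1.00000)
Gv1 = (2.88235, 5.52941, 9.17647); divide by 9.17647 → v2 = (0.31410, 0.60256, 1.00000)
Gv2 = (0.66026, 6.12179, 9.72436); divide by 9.72436 → v3 = (0.06790, 0.62953, 1.00000)
Requested entry of v3: 955/1517 = 0.6295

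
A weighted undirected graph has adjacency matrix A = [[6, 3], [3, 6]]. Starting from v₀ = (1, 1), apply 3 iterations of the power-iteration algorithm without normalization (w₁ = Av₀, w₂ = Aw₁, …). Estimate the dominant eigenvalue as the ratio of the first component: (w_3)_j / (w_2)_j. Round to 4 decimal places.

w1 = Av₀ = (9, 9)
w2 = Aw1 = (81, 81)
w3 = Aw2 = (729, 729)
Ratio at component: 729 / 81 = 9.0000

9.0000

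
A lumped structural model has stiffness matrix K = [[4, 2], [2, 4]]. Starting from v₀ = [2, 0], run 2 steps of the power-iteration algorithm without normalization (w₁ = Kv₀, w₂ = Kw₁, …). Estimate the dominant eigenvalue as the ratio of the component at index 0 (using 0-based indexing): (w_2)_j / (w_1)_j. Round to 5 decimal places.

w1 = Kv₀ = (4·2 + 2·0; 2·2 + 4·0) = (8, 4)
w2 = Kw1 = (4·8 + 2·4; 2·8 + 4·4) = (40, 32)
Ratio at component: 40 / 8 = 5.00000

λ ≈ 5.00000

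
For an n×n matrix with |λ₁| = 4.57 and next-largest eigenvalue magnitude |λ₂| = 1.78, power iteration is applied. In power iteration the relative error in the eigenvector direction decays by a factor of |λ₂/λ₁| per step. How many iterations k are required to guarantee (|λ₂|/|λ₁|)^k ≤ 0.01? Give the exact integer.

|λ₂/λ₁| = 1.78/4.57 = 0.38950
Need k ≥ ln(0.01) / ln(0.38950) = -4.6052 / -0.9429 ≈ 4.884
Smallest integer k satisfying the bound: 5

5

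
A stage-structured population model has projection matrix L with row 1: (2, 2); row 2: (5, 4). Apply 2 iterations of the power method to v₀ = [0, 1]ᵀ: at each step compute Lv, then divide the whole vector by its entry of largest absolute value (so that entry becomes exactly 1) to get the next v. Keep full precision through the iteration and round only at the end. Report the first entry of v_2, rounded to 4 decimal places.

0.4615

Lv0 = (2.00000, 4.00000); divide by 4.00000 → v1 = (0.50000, 1.00000)
Lv1 = (3.00000, 6.50000); divide by 6.50000 → v2 = (0.46154, 1.00000)
Requested entry of v2: 12/26 = 0.4615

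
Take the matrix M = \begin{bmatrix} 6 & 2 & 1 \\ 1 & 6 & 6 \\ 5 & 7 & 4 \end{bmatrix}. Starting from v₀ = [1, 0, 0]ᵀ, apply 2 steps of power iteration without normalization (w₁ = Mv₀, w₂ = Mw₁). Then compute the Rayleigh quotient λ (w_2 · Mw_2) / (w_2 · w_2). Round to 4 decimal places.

λ ≈ 12.5211

w1 = Mv₀ = (6, 1, 5)
w2 = Mw1 = (43, 42, 57)
Mw2 = (399, 637, 737)
w2·Mw2 = 43·399 + 42·637 + 57·737 = 85920; w2·w2 = 43·43 + 42·42 + 57·57 = 6862
λ ≈ 85920/6862 = 12.5211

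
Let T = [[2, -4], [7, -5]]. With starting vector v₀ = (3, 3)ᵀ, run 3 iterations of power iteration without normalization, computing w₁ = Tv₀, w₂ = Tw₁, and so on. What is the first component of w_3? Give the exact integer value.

w1 = Tv₀ = (2·3 + (-4)·3; 7·3 + (-5)·3) = (-6, 6)
w2 = Tw1 = (2·(-6) + (-4)·6; 7·(-6) + (-5)·6) = (-36, -72)
w3 = Tw2 = (216, 108)
The requested component of w3 is 216.

216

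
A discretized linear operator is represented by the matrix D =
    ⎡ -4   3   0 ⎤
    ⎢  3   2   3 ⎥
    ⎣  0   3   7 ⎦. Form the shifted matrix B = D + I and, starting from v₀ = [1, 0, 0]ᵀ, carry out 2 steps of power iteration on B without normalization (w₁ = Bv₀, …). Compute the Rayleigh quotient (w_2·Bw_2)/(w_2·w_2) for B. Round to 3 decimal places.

μ ≈ -0.800

B = D + I has rows (-3, 3, 0); (3, 3, 3); (0, 3, 8)
w1 = Bv₀ = (-3, 3, 0)
w2 = Bw1 = (18, 0, 9)
Bw2 = (-54, 81, 72)
w2·Bw2 = -324; w2·w2 = 405; μ ≈ -324/405 = -0.800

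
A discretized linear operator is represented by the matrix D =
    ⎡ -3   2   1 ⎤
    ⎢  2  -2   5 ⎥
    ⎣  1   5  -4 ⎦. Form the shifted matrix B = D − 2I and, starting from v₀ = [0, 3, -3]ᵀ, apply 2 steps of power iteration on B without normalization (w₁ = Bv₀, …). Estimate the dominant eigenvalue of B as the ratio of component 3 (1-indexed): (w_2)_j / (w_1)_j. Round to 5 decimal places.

μ ≈ -10.00000

B = D − 2I has rows (-5, 2, 1); (2, -4, 5); (1, 5, -6)
w1 = Bv₀ = ((-5)·0 + 2·3 + 1·(-3); 2·0 + (-4)·3 + 5·(-3); 1·0 + 5·3 + (-6)·(-3)) = (3, -27, 33)
w2 = Bw1 = ((-5)·3 + 2·(-27) + 1·33; 2·3 + (-4)·(-27) + 5·33; 1·3 + 5·(-27) + (-6)·33) = (-36, 279, -330)
Ratio: -330/33 = -10.00000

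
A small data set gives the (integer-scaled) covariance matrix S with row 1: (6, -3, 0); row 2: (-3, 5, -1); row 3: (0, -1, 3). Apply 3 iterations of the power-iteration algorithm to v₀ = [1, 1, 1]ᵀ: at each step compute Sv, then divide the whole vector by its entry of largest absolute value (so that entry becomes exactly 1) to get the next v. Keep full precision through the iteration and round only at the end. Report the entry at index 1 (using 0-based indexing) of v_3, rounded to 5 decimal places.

-0.74074

Sv0 = (3.000000, 1.000000, 2.000000); divide by 3.000000 → v1 = (1.000000, 0.333333, 0.666667)
Sv1 = (5.000000, -2.000000, 1.666667); divide by 5.000000 → v2 = (1.000000, -0.400000, 0.333333)
Sv2 = (7.200000, -5.333333, 1.400000); divide by 7.200000 → v3 = (1.000000, -0.740741, 0.194444)
Requested entry of v3: -80/108 = -0.74074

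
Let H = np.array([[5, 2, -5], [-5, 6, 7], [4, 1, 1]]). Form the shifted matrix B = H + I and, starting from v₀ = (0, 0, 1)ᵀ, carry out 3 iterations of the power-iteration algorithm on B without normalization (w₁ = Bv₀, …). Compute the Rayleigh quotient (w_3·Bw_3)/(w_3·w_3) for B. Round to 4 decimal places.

B = H + I has rows (6, 2, -5); (-5, 7, 7); (4, 1, 2)
w1 = Bv₀ = (6·0 + 2·0 + (-5)·1; (-5)·0 + 7·0 + 7·1; 4·0 + 1·0 + 2·1) = (-5, 7, 2)
w2 = Bw1 = (6·(-5) + 2·7 + (-5)·2; (-5)·(-5) + 7·7 + 7·2; 4·(-5) + 1·7 + 2·2) = (-26, 88, -9)
w3 = Bw2 = (65, 683, -34)
Bw3 = (1926, 4218, 875)
w3·Bw3 = 2976334; w3·w3 = 471870; μ ≈ 2976334/471870 = 6.3075

μ ≈ 6.3075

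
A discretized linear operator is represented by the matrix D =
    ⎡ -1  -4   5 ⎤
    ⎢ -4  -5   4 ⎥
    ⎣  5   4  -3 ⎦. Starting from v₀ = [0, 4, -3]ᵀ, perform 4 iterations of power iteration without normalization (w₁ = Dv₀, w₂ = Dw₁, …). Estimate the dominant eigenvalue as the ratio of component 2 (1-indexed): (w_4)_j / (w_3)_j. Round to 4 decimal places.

w1 = Dv₀ = (-31, -32, 25)
w2 = Dw1 = (284, 384, -358)
w3 = Dw2 = (-3610, -4488, 4030)
w4 = Dw3 = (41712, 53000, -48092)
Ratio at component: 53000 / -4488 = -11.8093

λ ≈ -11.8093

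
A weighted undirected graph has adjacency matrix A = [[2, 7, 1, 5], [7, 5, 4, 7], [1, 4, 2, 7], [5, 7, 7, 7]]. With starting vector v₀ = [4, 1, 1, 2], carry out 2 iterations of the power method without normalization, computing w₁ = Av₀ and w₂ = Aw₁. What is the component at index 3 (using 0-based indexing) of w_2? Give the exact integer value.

991

w1 = Av₀ = (26, 51, 24, 48)
w2 = Aw1 = (673, 869, 614, 991)
The requested component of w2 is 991.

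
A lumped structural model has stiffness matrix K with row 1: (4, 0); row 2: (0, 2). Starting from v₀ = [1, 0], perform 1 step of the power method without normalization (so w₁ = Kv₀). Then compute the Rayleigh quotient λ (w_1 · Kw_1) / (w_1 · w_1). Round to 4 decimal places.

λ ≈ 4.0000

w1 = Kv₀ = (4·1 + 0·0; 0·1 + 2·0) = (4, 0)
Kw1 = (16, 0)
w1·Kw1 = 4·16 + 0·0 = 64; w1·w1 = 4·4 + 0·0 = 16
λ ≈ 64/16 = 4.0000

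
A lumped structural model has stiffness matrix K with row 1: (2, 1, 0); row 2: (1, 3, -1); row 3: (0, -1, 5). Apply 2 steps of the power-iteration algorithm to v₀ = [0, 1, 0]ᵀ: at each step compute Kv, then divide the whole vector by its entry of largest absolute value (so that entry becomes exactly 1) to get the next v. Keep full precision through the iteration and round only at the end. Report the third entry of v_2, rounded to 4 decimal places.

Kv0 = (1.00000, 3.00000, -1.00000); divide by 3.00000 → v1 = (0.33333, 1.00000, -0.33333)
Kv1 = (1.66667, 3.66667, -2.66667); divide by 3.66667 → v2 = (0.45455, 1.00000, -0.72727)
Requested entry of v2: -8/11 = -0.7273

-0.7273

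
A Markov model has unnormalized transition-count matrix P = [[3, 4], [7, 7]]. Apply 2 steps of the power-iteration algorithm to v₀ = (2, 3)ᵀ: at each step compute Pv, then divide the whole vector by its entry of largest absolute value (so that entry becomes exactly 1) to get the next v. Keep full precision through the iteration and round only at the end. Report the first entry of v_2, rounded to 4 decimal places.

Pv0 = (18.00000, 35.00000); divide by 35.00000 → v1 = (0.51429, 1.00000)
Pv1 = (5.54286, 10.60000); divide by 10.60000 → v2 = (0.52291, 1.00000)
Requested entry of v2: 194/371 = 0.5229

0.5229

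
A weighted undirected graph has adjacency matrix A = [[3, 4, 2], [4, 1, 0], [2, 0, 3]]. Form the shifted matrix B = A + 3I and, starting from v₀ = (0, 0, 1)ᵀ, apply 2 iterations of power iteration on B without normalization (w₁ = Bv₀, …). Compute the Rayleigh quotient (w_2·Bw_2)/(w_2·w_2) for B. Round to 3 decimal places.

B = A + 3I has rows (6, 4, 2); (4, 4, 0); (2, 0, 6)
w1 = Bv₀ = (6·0 + 4·0 + 2·1; 4·0 + 4·0 + 0·1; 2·0 + 0·0 + 6·1) = (2, 0, 6)
w2 = Bw1 = (6·2 + 4·0 + 2·6; 4·2 + 4·0 + 0·6; 2·2 + 0·0 + 6·6) = (24, 8, 40)
Bw2 = (256, 128, 288)
w2·Bw2 = 18688; w2·w2 = 2240; μ ≈ 18688/2240 = 8.343

8.343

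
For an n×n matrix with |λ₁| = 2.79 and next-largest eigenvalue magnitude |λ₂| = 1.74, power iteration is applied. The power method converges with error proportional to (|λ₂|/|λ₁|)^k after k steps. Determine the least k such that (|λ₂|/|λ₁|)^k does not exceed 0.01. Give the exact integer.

|λ₂/λ₁| = 1.74/2.79 = 0.62366
Need k ≥ ln(0.01) / ln(0.62366) = -4.6052 / -0.4722 ≈ 9.753
Smallest integer k satisfying the bound: 10

10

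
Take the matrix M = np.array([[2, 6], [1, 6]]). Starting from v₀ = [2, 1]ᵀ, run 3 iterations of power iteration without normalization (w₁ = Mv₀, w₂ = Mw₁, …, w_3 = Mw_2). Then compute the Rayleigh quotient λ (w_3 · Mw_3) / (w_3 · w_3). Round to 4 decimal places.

7.1598

w1 = Mv₀ = (2·2 + 6·1; 1·2 + 6·1) = (10, 8)
w2 = Mw1 = (2·10 + 6·8; 1·10 + 6·8) = (68, 58)
w3 = Mw2 = (484, 416)
Mw3 = (3464, 2980)
w3·Mw3 = 484·3464 + 416·2980 = 2916256; w3·w3 = 484·484 + 416·416 = 407312
λ ≈ 2916256/407312 = 7.1598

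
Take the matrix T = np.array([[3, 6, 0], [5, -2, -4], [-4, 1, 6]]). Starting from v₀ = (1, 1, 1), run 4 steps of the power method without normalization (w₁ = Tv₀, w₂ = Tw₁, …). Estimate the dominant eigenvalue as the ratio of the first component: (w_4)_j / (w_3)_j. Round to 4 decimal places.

w1 = Tv₀ = (3·1 + 6·1 + 0·1; 5·1 + (-2)·1 + (-4)·1; (-4)·1 + 1·1 + 6·1) = (9, -1, 3)
w2 = Tw1 = (3·9 + 6·(-1) + 0·3; 5·9 + (-2)·(-1) + (-4)·3; (-4)·9 + 1·(-1) + 6·3) = (21, 35, -19)
w3 = Tw2 = (273, 111, -163)
w4 = Tw3 = (1485, 1795, -1959)
Ratio at component: 1485 / 273 = 5.4396

λ ≈ 5.4396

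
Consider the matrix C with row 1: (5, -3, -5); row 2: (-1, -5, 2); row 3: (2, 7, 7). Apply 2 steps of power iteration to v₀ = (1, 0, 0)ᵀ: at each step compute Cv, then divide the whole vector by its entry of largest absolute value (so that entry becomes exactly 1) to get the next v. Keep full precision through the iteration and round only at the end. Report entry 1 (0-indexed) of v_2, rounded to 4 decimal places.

Cv0 = (5.00000, -1.00000, 2.00000); divide by 5.00000 → v1 = (1.00000, -0.20000, 0.40000)
Cv1 = (3.60000, 0.80000, 3.40000); divide by 3.60000 → v2 = (1.00000, 0.22222, 0.94444)
Requested entry of v2: 4/18 = 0.2222

0.2222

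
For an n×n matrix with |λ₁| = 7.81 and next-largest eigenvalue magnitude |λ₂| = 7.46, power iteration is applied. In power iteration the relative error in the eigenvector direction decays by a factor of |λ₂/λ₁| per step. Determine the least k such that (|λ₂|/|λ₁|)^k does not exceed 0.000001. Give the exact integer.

|λ₂/λ₁| = 7.46/7.81 = 0.95519
Need k ≥ ln(0.000001) / ln(0.95519) = -13.8155 / -0.0458 ≈ 301.323
Smallest integer k satisfying the bound: 302

302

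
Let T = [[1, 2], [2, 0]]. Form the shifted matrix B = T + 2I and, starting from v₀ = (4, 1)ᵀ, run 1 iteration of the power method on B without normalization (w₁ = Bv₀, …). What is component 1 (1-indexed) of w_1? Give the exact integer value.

14

B = T + 2I has rows (3, 2); (2, 2)
w1 = Bv₀ = (14, 10)
Requested component of w1: 14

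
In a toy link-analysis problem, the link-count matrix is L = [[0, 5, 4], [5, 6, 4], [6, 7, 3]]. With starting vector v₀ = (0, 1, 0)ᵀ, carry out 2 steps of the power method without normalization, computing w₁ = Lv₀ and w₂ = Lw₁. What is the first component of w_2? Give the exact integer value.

w1 = Lv₀ = (0·0 + 5·1 + 4·0; 5·0 + 6·1 + 4·0; 6·0 + 7·1 + 3·0) = (5, 6, 7)
w2 = Lw1 = (0·5 + 5·6 + 4·7; 5·5 + 6·6 + 4·7; 6·5 + 7·6 + 3·7) = (58, 89, 93)
The requested component of w2 is 58.

58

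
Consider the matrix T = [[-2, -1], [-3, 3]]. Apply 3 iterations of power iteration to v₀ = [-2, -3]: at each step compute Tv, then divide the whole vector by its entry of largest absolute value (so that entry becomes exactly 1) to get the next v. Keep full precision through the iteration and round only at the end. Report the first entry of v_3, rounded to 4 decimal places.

Tv0 = (7.00000, -3.00000); divide by 7.00000 → v1 = (1.00000, -0.42857)
Tv1 = (-1.57143, -4.28571); divide by -4.28571 → v2 = (0.36667, 1.00000)
Tv2 = (-1.73333, 1.90000); divide by 1.90000 → v3 = (-0.91228, 1.00000)
Requested entry of v3: 52/-57 = -0.9123

-0.9123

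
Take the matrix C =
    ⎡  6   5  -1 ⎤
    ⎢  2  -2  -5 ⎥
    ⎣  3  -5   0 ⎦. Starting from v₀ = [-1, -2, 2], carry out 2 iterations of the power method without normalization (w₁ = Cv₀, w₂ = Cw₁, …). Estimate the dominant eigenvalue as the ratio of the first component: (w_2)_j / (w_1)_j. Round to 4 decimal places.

w1 = Cv₀ = (6·(-1) + 5·(-2) + (-1)·2; 2·(-1) + (-2)·(-2) + (-5)·2; 3·(-1) + (-5)·(-2) + 0·2) = (-18, -8, 7)
w2 = Cw1 = (6·(-18) + 5·(-8) + (-1)·7; 2·(-18) + (-2)·(-8) + (-5)·7; 3·(-18) + (-5)·(-8) + 0·7) = (-155, -55, -14)
Ratio at component: -155 / -18 = 8.6111

λ ≈ 8.6111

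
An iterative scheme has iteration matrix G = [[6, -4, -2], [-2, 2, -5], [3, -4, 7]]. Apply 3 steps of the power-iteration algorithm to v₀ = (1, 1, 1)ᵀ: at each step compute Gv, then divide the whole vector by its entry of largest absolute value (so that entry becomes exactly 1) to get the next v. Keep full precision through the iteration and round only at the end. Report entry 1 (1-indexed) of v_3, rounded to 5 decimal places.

Gv0 = (0.000000, -5.000000, 6.000000); divide by 6.000000 → v1 = (0.000000, -0.833333, 1.000000)
Gv1 = (1.333333, -6.666667, 10.333333); divide by 10.333333 → v2 = (0.129032, -0.645161, 1.000000)
Gv2 = (1.354839, -6.548387, 9.967742); divide by 9.967742 → v3 = (0.135922, -0.656958, 1.000000)
Requested entry of v3: 84/618 = 0.13592

0.13592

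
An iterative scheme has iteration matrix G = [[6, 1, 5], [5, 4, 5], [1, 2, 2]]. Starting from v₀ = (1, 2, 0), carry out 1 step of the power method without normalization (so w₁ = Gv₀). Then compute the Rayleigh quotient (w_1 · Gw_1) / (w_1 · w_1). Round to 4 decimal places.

w1 = Gv₀ = (8, 13, 5)
Gw1 = (86, 117, 44)
w1·Gw1 = 8·86 + 13·117 + 5·44 = 2429; w1·w1 = 8·8 + 13·13 + 5·5 = 258
λ ≈ 2429/258 = 9.4147

9.4147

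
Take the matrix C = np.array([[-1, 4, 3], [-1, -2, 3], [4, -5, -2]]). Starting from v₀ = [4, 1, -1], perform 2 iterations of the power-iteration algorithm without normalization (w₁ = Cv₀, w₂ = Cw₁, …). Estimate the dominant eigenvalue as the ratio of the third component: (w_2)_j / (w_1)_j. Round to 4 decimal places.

w1 = Cv₀ = (-3, -9, 13)
w2 = Cw1 = (6, 60, 7)
Ratio at component: 7 / 13 = 0.5385

λ ≈ 0.5385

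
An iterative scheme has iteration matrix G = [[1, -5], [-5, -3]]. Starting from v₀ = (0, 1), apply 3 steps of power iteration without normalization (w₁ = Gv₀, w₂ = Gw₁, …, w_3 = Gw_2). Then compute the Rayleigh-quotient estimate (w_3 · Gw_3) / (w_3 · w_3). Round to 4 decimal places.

-5.8909

w1 = Gv₀ = (1·0 + (-5)·1; (-5)·0 + (-3)·1) = (-5, -3)
w2 = Gw1 = (1·(-5) + (-5)·(-3); (-5)·(-5) + (-3)·(-3)) = (10, 34)
w3 = Gw2 = (-160, -152)
Gw3 = (600, 1256)
w3·Gw3 = (-160)·600 + (-152)·1256 = -286912; w3·w3 = (-160)·(-160) + (-152)·(-152) = 48704
λ ≈ -286912/48704 = -5.8909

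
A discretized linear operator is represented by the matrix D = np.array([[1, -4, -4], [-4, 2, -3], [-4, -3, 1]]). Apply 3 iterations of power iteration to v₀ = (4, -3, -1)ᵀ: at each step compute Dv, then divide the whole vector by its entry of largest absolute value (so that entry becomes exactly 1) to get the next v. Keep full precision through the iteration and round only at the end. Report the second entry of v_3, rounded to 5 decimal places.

Dv0 = (20.000000, -19.000000, -8.000000); divide by 20.000000 → v1 = (1.000000, -0.950000, -0.400000)
Dv1 = (6.400000, -4.700000, -1.550000); divide by 6.400000 → v2 = (1.000000, -0.734375, -0.242188)
Dv2 = (4.906250, -4.742188, -2.039063); divide by 4.906250 → v3 = (1.000000, -0.966561, -0.415605)
Requested entry of v3: -607/628 = -0.96656

-0.96656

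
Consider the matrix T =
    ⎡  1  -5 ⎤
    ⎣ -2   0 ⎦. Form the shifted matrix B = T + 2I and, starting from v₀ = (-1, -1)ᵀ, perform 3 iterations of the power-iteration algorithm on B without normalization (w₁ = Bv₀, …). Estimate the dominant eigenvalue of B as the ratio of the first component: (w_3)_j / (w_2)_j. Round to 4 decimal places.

μ ≈ 6.3333

B = T + 2I has rows (3, -5); (-2, 2)
w1 = Bv₀ = (2, 0)
w2 = Bw1 = (6, -4)
w3 = Bw2 = (38, -20)
Ratio: 38/6 = 6.3333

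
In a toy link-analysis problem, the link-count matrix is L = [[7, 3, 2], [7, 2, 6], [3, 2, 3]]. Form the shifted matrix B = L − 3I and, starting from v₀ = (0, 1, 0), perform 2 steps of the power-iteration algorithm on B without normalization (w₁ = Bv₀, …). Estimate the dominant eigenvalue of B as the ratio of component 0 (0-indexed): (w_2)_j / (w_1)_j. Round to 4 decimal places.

μ ≈ 4.3333

B = L − 3I has rows (4, 3, 2); (7, -1, 6); (3, 2, 0)
w1 = Bv₀ = (4·0 + 3·1 + 2·0; 7·0 + (-1)·1 + 6·0; 3·0 + 2·1 + 0·0) = (3, -1, 2)
w2 = Bw1 = (4·3 + 3·(-1) + 2·2; 7·3 + (-1)·(-1) + 6·2; 3·3 + 2·(-1) + 0·2) = (13, 34, 7)
Ratio: 13/3 = 4.3333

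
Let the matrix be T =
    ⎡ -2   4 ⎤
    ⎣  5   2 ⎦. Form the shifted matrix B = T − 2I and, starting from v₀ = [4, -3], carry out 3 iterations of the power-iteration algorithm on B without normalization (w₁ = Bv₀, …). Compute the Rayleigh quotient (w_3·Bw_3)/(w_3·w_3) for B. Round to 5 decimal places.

μ ≈ -6.90018

B = T − 2I has rows (-4, 4); (5, 0)
w1 = Bv₀ = ((-4)·4 + 4·(-3); 5·4 + 0·(-3)) = (-28, 20)
w2 = Bw1 = ((-4)·(-28) + 4·20; 5·(-28) + 0·20) = (192, -140)
w3 = Bw2 = (-1328, 960)
Bw3 = (9152, -6640)
w3·Bw3 = -18528256; w3·w3 = 2685184; μ ≈ -18528256/2685184 = -6.90018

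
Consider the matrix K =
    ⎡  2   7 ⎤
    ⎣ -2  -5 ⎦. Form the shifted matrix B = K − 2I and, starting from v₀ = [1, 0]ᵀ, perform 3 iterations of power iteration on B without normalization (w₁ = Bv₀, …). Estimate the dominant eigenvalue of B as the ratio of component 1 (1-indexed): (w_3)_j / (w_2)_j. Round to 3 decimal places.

B = K − 2I has rows (0, 7); (-2, -7)
w1 = Bv₀ = (0·1 + 7·0; (-2)·1 + (-7)·0) = (0, -2)
w2 = Bw1 = (0·0 + 7·(-2); (-2)·0 + (-7)·(-2)) = (-14, 14)
w3 = Bw2 = (98, -70)
Ratio: 98/-14 = -7.000

-7.000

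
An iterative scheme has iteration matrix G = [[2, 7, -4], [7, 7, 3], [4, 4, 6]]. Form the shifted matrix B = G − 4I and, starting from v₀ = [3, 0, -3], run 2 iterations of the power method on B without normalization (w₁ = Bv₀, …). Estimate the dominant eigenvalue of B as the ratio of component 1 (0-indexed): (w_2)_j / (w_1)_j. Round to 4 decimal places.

B = G − 4I has rows (-2, 7, -4); (7, 3, 3); (4, 4, 2)
w1 = Bv₀ = (6, 12, 6)
w2 = Bw1 = (48, 96, 84)
Ratio: 96/12 = 8.0000

μ ≈ 8.0000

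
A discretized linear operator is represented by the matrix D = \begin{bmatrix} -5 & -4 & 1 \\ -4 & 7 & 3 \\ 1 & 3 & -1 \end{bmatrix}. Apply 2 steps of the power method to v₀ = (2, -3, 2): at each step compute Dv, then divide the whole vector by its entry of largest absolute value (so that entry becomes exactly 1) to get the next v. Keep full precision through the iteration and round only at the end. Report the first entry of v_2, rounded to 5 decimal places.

-0.30882

Dv0 = (4.000000, -23.000000, -9.000000); divide by -23.000000 → v1 = (-0.173913, 1.000000, 0.391304)
Dv1 = (-2.739130, 8.869565, 2.434783); divide by 8.869565 → v2 = (-0.308824, 1.000000, 0.274510)
Requested entry of v2: 63/-204 = -0.30882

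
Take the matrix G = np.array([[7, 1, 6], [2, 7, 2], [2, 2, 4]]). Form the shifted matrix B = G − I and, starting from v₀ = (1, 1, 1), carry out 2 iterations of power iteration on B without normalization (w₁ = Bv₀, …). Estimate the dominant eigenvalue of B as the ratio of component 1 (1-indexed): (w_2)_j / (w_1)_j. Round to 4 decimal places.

μ ≈ 10.0000

B = G − I has rows (6, 1, 6); (2, 6, 2); (2, 2, 3)
w1 = Bv₀ = (13, 10, 7)
w2 = Bw1 = (130, 100, 67)
Ratio: 130/13 = 10.0000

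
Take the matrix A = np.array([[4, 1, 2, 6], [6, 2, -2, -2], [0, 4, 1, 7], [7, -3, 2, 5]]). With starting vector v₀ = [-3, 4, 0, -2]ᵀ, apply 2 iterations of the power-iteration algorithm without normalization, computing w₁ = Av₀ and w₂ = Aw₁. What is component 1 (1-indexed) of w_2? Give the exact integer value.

-340

w1 = Av₀ = (-20, -6, 2, -43)
w2 = Aw1 = (-340, -50, -323, -333)
The requested component of w2 is -340.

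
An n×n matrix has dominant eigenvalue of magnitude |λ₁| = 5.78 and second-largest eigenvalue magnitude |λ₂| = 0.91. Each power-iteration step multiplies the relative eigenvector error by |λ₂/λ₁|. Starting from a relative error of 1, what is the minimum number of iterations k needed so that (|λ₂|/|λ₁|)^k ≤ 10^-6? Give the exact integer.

8

|λ₂/λ₁| = 0.91/5.78 = 0.15744
Need k ≥ ln(10^-6) / ln(0.15744) = -13.8155 / -1.8487 ≈ 7.473
Smallest integer k satisfying the bound: 8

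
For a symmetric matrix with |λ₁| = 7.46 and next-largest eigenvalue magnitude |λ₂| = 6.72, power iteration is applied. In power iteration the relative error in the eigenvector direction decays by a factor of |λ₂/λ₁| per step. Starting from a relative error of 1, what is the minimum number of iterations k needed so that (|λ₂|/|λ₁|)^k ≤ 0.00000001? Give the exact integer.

177

|λ₂/λ₁| = 6.72/7.46 = 0.90080
Need k ≥ ln(0.00000001) / ln(0.90080) = -18.4207 / -0.1045 ≈ 176.330
Smallest integer k satisfying the bound: 177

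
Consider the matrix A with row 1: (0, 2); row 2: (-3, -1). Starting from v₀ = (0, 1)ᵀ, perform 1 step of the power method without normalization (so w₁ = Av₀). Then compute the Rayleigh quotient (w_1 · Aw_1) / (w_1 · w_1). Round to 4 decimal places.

w1 = Av₀ = (2, -1)
Aw1 = (-2, -5)
w1·Aw1 = 2·(-2) + (-1)·(-5) = 1; w1·w1 = 2·2 + (-1)·(-1) = 5
λ ≈ 1/5 = 0.2000

0.2000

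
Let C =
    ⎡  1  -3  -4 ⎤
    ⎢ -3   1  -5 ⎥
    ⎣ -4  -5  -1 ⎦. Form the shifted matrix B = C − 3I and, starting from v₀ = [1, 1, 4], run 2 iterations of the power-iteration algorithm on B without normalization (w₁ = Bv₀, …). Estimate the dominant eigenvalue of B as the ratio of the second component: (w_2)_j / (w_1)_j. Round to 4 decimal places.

B = C − 3I has rows (-2, -3, -4); (-3, -2, -5); (-4, -5, -4)
w1 = Bv₀ = ((-2)·1 + (-3)·1 + (-4)·4; (-3)·1 + (-2)·1 + (-5)·4; (-4)·1 + (-5)·1 + (-4)·4) = (-21, -25, -25)
w2 = Bw1 = ((-2)·(-21) + (-3)·(-25) + (-4)·(-25); (-3)·(-21) + (-2)·(-25) + (-5)·(-25); (-4)·(-21) + (-5)·(-25) + (-4)·(-25)) = (217, 238, 309)
Ratio: 238/-25 = -9.5200

μ ≈ -9.5200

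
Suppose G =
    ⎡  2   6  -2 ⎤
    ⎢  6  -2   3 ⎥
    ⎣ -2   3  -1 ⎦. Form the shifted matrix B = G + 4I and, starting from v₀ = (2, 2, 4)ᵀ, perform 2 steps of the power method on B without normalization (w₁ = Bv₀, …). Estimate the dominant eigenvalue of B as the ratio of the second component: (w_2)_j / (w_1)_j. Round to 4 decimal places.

B = G + 4I has rows (6, 6, -2); (6, 2, 3); (-2, 3, 3)
w1 = Bv₀ = (6·2 + 6·2 + (-2)·4; 6·2 + 2·2 + 3·4; (-2)·2 + 3·2 + 3·4) = (16, 28, 14)
w2 = Bw1 = (6·16 + 6·28 + (-2)·14; 6·16 + 2·28 + 3·14; (-2)·16 + 3·28 + 3·14) = (236, 194, 94)
Ratio: 194/28 = 6.9286

μ ≈ 6.9286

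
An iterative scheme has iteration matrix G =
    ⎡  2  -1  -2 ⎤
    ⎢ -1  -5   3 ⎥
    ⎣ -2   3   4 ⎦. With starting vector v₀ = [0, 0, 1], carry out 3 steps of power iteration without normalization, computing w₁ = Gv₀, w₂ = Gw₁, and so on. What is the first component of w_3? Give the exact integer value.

w1 = Gv₀ = (-2, 3, 4)
w2 = Gw1 = (-15, -1, 29)
w3 = Gw2 = (-87, 107, 143)
The requested component of w3 is -87.

-87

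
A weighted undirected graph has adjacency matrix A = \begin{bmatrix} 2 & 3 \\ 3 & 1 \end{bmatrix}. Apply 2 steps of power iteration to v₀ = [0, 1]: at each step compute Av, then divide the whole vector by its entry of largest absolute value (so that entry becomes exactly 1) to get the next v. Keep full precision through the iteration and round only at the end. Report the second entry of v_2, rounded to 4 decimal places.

Av0 = (3.00000, 1.00000); divide by 3.00000 → v1 = (1.00000, 0.33333)
Av1 = (3.00000, 3.33333); divide by 3.33333 → v2 = (0.90000, 1.00000)
Requested entry of v2: 10/10 = 1.0000

1.0000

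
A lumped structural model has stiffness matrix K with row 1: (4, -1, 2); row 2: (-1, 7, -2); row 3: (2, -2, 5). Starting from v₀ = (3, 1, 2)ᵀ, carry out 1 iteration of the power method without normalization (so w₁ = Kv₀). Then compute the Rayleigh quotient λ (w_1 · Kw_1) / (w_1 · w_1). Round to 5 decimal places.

6.46081

w1 = Kv₀ = (15, 0, 14)
Kw1 = (88, -43, 100)
w1·Kw1 = 15·88 + 0·(-43) + 14·100 = 2720; w1·w1 = 15·15 + 0·0 + 14·14 = 421
λ ≈ 2720/421 = 6.46081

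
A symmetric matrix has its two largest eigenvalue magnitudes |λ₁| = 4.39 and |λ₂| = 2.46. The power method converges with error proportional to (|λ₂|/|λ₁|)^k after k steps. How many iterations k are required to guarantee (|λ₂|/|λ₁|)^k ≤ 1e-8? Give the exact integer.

|λ₂/λ₁| = 2.46/4.39 = 0.56036
Need k ≥ ln(1e-8) / ln(0.56036) = -18.4207 / -0.5792 ≈ 31.805
Smallest integer k satisfying the bound: 32

32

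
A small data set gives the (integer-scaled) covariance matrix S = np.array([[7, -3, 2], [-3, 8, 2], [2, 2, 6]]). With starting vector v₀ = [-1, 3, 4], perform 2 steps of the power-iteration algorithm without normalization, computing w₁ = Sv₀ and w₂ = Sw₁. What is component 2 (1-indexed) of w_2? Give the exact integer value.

360

w1 = Sv₀ = (7·(-1) + (-3)·3 + 2·4; (-3)·(-1) + 8·3 + 2·4; 2·(-1) + 2·3 + 6·4) = (-8, 35, 28)
w2 = Sw1 = (7·(-8) + (-3)·35 + 2·28; (-3)·(-8) + 8·35 + 2·28; 2·(-8) + 2·35 + 6·28) = (-105, 360, 222)
The requested component of w2 is 360.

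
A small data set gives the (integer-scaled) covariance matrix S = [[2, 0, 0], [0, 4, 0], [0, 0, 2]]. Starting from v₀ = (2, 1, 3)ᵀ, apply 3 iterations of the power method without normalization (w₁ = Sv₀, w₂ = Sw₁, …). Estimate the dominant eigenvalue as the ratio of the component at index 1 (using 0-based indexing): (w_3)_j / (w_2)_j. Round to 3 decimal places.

4.000

w1 = Sv₀ = (2·2 + 0·1 + 0·3; 0·2 + 4·1 + 0·3; 0·2 + 0·1 + 2·3) = (4, 4, 6)
w2 = Sw1 = (2·4 + 0·4 + 0·6; 0·4 + 4·4 + 0·6; 0·4 + 0·4 + 2·6) = (8, 16, 12)
w3 = Sw2 = (16, 64, 24)
Ratio at component: 64 / 16 = 4.000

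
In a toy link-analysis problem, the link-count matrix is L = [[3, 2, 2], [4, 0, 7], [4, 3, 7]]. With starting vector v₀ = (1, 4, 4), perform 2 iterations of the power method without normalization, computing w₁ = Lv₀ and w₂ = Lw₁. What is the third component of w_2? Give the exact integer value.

480

w1 = Lv₀ = (19, 32, 44)
w2 = Lw1 = (209, 384, 480)
The requested component of w2 is 480.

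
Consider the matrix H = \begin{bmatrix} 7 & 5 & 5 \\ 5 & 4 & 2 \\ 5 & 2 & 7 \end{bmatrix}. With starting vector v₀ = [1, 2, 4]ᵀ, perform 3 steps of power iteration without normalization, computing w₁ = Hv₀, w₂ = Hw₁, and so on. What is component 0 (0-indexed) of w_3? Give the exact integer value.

w1 = Hv₀ = (7·1 + 5·2 + 5·4; 5·1 + 4·2 + 2·4; 5·1 + 2·2 + 7·4) = (37, 21, 37)
w2 = Hw1 = (7·37 + 5·21 + 5·37; 5·37 + 4·21 + 2·37; 5·37 + 2·21 + 7·37) = (549, 343, 486)
w3 = Hw2 = (7988, 5089, 6833)
The requested component of w3 is 7988.

7988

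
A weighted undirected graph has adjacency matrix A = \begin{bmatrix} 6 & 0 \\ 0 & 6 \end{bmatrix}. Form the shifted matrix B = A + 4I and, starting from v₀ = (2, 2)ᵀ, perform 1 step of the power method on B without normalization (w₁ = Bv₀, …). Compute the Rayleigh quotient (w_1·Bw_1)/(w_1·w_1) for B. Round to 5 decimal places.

B = A + 4I has rows (10, 0); (0, 10)
w1 = Bv₀ = (10·2 + 0·2; 0·2 + 10·2) = (20, 20)
Bw1 = (200, 200)
w1·Bw1 = 8000; w1·w1 = 800; μ ≈ 8000/800 = 10.00000

μ ≈ 10.00000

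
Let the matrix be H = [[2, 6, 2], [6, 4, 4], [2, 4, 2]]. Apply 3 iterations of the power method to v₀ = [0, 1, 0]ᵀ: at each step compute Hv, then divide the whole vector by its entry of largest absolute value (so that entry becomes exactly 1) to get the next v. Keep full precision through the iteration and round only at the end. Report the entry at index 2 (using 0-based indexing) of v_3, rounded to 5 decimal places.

Hv0 = (6.000000, 4.000000, 4.000000); divide by 6.000000 → v1 = (1.000000, 0.666667, 0.666667)
Hv1 = (7.333333, 11.333333, 6.000000); divide by 11.333333 → v2 = (0.647059, 1.000000, 0.529412)
Hv2 = (8.352941, 10.000000, 6.352941); divide by 10.000000 → v3 = (0.835294, 1.000000, 0.635294)
Requested entry of v3: 432/680 = 0.63529

0.63529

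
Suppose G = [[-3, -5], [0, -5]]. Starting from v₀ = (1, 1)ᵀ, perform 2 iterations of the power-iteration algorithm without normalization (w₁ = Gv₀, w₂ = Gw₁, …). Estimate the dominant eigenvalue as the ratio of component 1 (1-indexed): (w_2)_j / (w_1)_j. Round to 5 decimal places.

w1 = Gv₀ = ((-3)·1 + (-5)·1; 0·1 + (-5)·1) = (-8, -5)
w2 = Gw1 = ((-3)·(-8) + (-5)·(-5); 0·(-8) + (-5)·(-5)) = (49, 25)
Ratio at component: 49 / -8 = -6.12500

-6.12500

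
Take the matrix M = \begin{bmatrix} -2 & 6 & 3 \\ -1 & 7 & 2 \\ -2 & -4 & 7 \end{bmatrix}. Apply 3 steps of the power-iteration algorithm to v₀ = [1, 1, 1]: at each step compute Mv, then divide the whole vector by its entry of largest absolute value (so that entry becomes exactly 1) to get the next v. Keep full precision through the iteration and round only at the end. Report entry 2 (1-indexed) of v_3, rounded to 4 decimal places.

Mv0 = (7.00000, 8.00000, 1.00000); divide by 8.00000 → v1 = (0.87500, 1.00000, 0.12500)
Mv1 = (4.62500, 6.37500, -4.87500); divide by 6.37500 → v2 = (0.72549, 1.00000, -0.76471)
Mv2 = (2.25490, 4.74510, -10.80392); divide by -10.80392 → v3 = (-0.20871, -0.43920, 1.00000)
Requested entry of v3: 242/-551 = -0.4392

-0.4392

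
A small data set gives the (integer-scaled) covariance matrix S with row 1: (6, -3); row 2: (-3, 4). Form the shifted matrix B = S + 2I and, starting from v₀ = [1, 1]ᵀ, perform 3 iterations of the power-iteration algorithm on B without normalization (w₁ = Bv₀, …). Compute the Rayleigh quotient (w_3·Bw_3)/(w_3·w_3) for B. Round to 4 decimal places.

μ ≈ 9.5348

B = S + 2I has rows (8, -3); (-3, 6)
w1 = Bv₀ = (8·1 + (-3)·1; (-3)·1 + 6·1) = (5, 3)
w2 = Bw1 = (8·5 + (-3)·3; (-3)·5 + 6·3) = (31, 3)
w3 = Bw2 = (239, -75)
Bw3 = (2137, -1167)
w3·Bw3 = 598268; w3·w3 = 62746; μ ≈ 598268/62746 = 9.5348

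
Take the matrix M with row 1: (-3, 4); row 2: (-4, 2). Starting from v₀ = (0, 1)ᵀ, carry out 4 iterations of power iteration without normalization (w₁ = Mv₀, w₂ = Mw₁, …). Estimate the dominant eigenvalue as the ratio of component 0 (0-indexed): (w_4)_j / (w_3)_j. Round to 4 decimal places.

λ ≈ -2.1111

w1 = Mv₀ = ((-3)·0 + 4·1; (-4)·0 + 2·1) = (4, 2)
w2 = Mw1 = ((-3)·4 + 4·2; (-4)·4 + 2·2) = (-4, -12)
w3 = Mw2 = (-36, -8)
w4 = Mw3 = (76, 128)
Ratio at component: 76 / -36 = -2.1111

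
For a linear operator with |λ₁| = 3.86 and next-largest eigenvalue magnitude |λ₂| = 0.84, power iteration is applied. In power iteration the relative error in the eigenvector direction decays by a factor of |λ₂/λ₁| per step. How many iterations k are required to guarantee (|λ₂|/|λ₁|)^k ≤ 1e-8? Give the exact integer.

|λ₂/λ₁| = 0.84/3.86 = 0.21762
Need k ≥ ln(1e-8) / ln(0.21762) = -18.4207 / -1.5250 ≈ 12.079
Smallest integer k satisfying the bound: 13

13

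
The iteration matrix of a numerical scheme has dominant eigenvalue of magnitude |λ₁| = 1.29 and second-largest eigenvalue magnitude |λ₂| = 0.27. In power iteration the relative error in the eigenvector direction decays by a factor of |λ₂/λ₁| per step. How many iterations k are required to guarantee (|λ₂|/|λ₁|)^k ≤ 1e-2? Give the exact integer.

3

|λ₂/λ₁| = 0.27/1.29 = 0.20930
Need k ≥ ln(1e-2) / ln(0.20930) = -4.6052 / -1.5640 ≈ 2.945
Smallest integer k satisfying the bound: 3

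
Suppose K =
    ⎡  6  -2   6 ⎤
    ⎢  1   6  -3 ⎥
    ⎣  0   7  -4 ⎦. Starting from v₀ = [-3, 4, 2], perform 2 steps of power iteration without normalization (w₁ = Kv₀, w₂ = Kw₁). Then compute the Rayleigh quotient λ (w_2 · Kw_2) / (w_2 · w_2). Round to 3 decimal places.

w1 = Kv₀ = (6·(-3) + (-2)·4 + 6·2; 1·(-3) + 6·4 + (-3)·2; 0·(-3) + 7·4 + (-4)·2) = (-14, 15, 20)
w2 = Kw1 = (6·(-14) + (-2)·15 + 6·20; 1·(-14) + 6·15 + (-3)·20; 0·(-14) + 7·15 + (-4)·20) = (6, 16, 25)
Kw2 = (154, 27, 12)
w2·Kw2 = 6·154 + 16·27 + 25·12 = 1656; w2·w2 = 6·6 + 16·16 + 25·25 = 917
λ ≈ 1656/917 = 1.806

1.806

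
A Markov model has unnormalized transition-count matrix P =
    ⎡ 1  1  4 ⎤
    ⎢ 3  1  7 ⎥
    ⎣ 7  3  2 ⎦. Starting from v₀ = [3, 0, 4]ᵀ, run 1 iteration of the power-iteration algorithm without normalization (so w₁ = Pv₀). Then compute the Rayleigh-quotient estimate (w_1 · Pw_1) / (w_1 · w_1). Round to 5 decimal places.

8.95177

w1 = Pv₀ = (1·3 + 1·0 + 4·4; 3·3 + 1·0 + 7·4; 7·3 + 3·0 + 2·4) = (19, 37, 29)
Pw1 = (172, 297, 302)
w1·Pw1 = 19·172 + 37·297 + 29·302 = 23015; w1·w1 = 19·19 + 37·37 + 29·29 = 2571
λ ≈ 23015/2571 = 8.95177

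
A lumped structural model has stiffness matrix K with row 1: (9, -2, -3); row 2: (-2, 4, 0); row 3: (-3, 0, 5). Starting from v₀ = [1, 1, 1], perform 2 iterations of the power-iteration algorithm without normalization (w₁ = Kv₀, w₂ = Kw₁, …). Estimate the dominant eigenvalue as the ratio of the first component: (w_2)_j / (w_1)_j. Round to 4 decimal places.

w1 = Kv₀ = (4, 2, 2)
w2 = Kw1 = (26, 0, -2)
Ratio at component: 26 / 4 = 6.5000

λ ≈ 6.5000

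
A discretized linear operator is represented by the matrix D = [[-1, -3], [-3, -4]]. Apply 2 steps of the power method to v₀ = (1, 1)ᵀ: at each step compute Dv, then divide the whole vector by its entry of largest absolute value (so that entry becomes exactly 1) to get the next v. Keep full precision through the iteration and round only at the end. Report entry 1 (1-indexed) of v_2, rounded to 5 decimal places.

0.62500

Dv0 = (-4.000000, -7.000000); divide by -7.000000 → v1 = (0.571429, 1.000000)
Dv1 = (-3.571429, -5.714286); divide by -5.714286 → v2 = (0.625000, 1.000000)
Requested entry of v2: 25/40 = 0.62500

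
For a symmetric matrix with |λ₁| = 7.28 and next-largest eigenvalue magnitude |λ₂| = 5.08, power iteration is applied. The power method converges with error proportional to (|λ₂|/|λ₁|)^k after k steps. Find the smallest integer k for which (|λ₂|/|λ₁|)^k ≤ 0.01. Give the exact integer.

13

|λ₂/λ₁| = 5.08/7.28 = 0.69780
Need k ≥ ln(0.01) / ln(0.69780) = -4.6052 / -0.3598 ≈ 12.799
Smallest integer k satisfying the bound: 13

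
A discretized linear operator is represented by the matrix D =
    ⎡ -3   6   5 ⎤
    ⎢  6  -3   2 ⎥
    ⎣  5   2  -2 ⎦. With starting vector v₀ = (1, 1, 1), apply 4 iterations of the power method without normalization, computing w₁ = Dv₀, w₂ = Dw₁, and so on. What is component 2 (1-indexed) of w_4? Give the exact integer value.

2101

w1 = Dv₀ = ((-3)·1 + 6·1 + 5·1; 6·1 + (-3)·1 + 2·1; 5·1 + 2·1 + (-2)·1) = (8, 5, 5)
w2 = Dw1 = ((-3)·8 + 6·5 + 5·5; 6·8 + (-3)·5 + 2·5; 5·8 + 2·5 + (-2)·5) = (31, 43, 40)
w3 = Dw2 = (365, 137, 161)
w4 = Dw3 = (532, 2101, 1777)
The requested component of w4 is 2101.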